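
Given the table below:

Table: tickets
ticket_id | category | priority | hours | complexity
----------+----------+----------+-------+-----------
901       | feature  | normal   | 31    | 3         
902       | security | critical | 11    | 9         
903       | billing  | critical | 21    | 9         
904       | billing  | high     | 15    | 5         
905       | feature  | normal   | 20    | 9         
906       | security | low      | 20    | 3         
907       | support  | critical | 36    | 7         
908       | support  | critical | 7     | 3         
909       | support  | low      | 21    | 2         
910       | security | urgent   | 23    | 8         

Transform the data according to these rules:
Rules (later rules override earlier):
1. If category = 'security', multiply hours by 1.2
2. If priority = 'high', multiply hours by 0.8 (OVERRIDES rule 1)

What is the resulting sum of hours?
212.8

Step 1: Rule 2 takes priority for records with priority = 'high'
  - 1 records: 15 × 0.8 = 12.0
Step 2: Rule 1 applies to remaining records with category = 'security'
  - 3 records: 54 × 1.2 = 64.8
Step 3: Other records unchanged: 136
Step 4: Final sum = 12.0 + 64.8 + 136 = 212.8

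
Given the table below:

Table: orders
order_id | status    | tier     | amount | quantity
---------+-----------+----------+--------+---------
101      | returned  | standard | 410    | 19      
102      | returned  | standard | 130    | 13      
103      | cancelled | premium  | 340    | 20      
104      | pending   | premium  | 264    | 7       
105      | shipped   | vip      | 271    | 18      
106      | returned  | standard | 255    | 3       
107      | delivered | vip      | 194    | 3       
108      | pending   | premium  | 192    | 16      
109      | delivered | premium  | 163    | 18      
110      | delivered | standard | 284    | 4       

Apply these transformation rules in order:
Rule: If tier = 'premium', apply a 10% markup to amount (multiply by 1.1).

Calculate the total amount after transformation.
2598.9

Step 1: Records with tier = 'premium' have total amount = 959
Step 2: Apply multiplier: 959 × 1.1 = 1054.9
Step 3: Other records total: 1544
Step 4: Final sum = 1054.9 + 1544 = 2598.9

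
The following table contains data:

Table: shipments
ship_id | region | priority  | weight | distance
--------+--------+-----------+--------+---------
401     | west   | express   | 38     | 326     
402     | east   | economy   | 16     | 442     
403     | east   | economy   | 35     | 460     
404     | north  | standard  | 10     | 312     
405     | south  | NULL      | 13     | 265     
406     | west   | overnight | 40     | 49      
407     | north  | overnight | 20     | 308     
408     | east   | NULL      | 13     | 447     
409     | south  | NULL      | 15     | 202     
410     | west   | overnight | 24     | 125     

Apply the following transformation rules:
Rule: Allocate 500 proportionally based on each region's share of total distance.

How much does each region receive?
east: 229.73, north: 105.59, south: 79.53, west: 85.15

Step 1: Calculate total distance = 2936
Step 2: Calculate each region's proportion:
  east: 1349/2936 = 45.95% → 229.73
  north: 620/2936 = 21.12% → 105.59
  south: 467/2936 = 15.91% → 79.53
  west: 500/2936 = 17.03% → 85.15
Step 3: Verify: sum of allocations ≈ 500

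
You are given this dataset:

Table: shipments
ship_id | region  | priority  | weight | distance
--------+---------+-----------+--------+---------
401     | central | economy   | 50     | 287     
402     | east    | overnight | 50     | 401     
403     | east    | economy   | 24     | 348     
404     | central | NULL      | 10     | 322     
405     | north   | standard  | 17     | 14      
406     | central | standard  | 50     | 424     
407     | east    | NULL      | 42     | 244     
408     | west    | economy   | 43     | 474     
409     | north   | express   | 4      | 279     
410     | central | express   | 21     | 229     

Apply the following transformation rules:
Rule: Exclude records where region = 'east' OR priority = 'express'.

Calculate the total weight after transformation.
170

Step 1: Find records where region = 'east' OR priority = 'express'
Step 2: 5 records match, summing to 141
Step 3: Original sum: 311
Step 4: Remaining sum = 311 - 141 = 170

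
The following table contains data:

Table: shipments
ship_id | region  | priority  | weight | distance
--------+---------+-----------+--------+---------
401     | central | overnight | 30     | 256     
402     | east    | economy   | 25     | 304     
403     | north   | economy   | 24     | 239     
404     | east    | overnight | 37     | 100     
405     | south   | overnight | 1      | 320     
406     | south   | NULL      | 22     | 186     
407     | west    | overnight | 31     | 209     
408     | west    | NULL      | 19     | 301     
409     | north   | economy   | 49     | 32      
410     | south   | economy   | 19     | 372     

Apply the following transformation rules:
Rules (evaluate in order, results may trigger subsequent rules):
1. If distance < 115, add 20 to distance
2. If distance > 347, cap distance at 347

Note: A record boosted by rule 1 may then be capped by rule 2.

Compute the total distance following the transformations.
2334

Step 1: Apply rule 1 to records with distance < 115
  - 2 records get bonus of 20
  - Of these, 0 records then exceed 347 and get capped
Step 2: Apply rule 2 to records with distance > 347
  - 1 records (original) are capped
Step 3: Calculate final sum = 2334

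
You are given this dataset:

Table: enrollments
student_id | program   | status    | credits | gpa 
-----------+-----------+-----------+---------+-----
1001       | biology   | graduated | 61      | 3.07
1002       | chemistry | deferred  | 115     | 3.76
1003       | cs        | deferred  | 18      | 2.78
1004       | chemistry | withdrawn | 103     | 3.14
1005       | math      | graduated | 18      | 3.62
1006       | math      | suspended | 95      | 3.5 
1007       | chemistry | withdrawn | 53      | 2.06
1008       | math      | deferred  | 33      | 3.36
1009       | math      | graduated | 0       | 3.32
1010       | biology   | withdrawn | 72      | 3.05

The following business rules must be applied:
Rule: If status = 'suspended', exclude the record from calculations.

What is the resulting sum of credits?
473

Step 1: Identify records where status = 'suspended'
Step 2: The excluded records sum to 95
Step 3: Original total credits = 568
Step 4: Remaining total = 568 - 95 = 473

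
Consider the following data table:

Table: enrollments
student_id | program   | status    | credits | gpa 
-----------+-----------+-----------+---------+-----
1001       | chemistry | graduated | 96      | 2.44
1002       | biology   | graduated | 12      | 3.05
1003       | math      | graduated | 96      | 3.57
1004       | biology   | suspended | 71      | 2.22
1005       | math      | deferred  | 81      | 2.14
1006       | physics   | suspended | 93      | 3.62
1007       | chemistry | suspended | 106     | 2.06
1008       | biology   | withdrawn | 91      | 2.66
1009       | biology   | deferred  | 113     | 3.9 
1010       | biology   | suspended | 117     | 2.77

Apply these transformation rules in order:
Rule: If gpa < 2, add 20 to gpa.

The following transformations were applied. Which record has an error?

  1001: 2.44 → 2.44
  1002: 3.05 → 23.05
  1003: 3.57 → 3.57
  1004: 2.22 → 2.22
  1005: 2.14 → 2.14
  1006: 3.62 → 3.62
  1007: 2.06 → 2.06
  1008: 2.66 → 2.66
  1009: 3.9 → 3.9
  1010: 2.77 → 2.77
Record 1002 has an error. The correct transformed value should be 3.05, not 23.05.

Step 1: Check each record against the rule
Step 2: Record 1002 has gpa = 3.05
Step 3: Since 3.05 >= 2, the bonus should not have been applied
Step 4: Correct value = 3.05, but claimed value = 23.05
Conclusion: Record 1002 has the error.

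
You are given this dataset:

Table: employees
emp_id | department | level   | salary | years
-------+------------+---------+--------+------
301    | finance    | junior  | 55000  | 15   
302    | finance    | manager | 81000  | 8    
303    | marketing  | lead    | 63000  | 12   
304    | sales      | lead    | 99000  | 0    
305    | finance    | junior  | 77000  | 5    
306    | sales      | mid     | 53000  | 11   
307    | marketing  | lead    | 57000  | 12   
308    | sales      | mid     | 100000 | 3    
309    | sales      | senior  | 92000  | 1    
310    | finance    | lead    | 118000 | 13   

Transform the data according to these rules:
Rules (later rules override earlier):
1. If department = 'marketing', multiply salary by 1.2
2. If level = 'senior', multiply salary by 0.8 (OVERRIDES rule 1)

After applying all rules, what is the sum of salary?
800600.0

Step 1: Rule 2 takes priority for records with level = 'senior'
  - 1 records: 92000 × 0.8 = 73600.0
Step 2: Rule 1 applies to remaining records with department = 'marketing'
  - 2 records: 120000 × 1.2 = 144000.0
Step 3: Other records unchanged: 583000
Step 4: Final sum = 73600.0 + 144000.0 + 583000 = 800600.0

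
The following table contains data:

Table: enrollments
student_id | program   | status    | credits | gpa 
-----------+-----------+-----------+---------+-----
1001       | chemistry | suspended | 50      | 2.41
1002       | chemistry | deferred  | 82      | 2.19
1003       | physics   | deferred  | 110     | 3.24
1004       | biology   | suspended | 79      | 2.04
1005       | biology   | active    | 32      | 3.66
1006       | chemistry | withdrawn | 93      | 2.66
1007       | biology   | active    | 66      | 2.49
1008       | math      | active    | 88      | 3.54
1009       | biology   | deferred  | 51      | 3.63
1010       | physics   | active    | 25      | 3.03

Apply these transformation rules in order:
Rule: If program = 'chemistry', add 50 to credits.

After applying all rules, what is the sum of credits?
826

Step 1: Count records where program = 'chemistry': 3
Step 2: Total bonus added: 3 × 50 = 150
Step 3: Original sum of credits: 676
Step 4: Final sum = 676 + 150 = 826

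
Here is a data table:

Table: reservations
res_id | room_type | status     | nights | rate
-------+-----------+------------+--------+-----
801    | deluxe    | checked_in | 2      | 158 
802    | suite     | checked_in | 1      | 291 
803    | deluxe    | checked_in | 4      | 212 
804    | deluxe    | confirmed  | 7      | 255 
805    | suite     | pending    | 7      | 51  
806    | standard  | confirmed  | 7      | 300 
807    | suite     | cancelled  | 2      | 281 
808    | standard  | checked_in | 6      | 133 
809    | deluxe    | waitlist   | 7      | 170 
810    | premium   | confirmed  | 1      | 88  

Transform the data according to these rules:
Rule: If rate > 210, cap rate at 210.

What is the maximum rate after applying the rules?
210

Step 1: Original maximum rate = 300
Step 2: Apply cap at 210
Step 3: 5 records had rate > 210 and were capped
Step 4: Maximum after transformation = 210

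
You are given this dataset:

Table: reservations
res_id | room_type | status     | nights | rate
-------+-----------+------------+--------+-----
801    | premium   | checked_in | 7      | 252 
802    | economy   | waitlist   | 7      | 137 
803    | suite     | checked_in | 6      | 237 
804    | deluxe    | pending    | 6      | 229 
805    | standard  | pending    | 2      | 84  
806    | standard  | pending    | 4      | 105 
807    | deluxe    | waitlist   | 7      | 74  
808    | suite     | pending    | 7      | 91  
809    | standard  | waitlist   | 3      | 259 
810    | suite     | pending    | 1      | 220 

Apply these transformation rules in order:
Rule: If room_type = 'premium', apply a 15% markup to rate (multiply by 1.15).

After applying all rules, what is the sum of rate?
1725.8

Step 1: Records with room_type = 'premium' have total rate = 252
Step 2: Apply multiplier: 252 × 1.15 = 289.8
Step 3: Other records total: 1436
Step 4: Final sum = 289.8 + 1436 = 1725.8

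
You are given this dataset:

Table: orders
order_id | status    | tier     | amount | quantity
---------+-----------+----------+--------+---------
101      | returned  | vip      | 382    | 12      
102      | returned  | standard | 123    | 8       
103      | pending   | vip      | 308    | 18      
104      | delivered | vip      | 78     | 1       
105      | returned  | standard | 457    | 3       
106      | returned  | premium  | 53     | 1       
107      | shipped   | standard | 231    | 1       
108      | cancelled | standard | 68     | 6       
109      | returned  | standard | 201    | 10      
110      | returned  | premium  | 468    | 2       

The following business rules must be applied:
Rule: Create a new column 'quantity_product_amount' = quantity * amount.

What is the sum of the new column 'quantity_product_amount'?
16199

Step 1: For each record, compute quantity * amount
Example calculations:
  12 * 382 = 4584
  8 * 123 = 984
  18 * 308 = 5544
  ...
Step 2: Sum all derived values
Step 3: Total = 16199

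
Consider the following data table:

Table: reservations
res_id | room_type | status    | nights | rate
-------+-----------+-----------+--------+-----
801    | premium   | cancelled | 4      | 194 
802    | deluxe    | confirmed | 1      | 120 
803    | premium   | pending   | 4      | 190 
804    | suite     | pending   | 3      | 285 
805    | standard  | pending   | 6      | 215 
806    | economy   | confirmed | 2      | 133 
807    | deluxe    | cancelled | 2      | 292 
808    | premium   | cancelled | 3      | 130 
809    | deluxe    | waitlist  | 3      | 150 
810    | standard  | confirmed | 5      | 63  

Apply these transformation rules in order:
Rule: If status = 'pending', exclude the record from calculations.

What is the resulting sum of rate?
1082

Step 1: Identify records where status = 'pending'
Step 2: The excluded records sum to 690
Step 3: Original total rate = 1772
Step 4: Remaining total = 1772 - 690 = 1082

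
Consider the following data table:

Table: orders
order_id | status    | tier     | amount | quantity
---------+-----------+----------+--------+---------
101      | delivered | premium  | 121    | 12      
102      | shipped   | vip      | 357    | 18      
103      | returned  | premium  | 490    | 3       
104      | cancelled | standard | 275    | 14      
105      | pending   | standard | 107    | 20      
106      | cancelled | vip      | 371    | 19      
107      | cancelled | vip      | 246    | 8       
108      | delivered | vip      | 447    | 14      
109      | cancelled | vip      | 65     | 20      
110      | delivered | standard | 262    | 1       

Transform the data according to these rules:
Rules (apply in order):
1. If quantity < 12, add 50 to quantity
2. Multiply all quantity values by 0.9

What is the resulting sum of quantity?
251.1

Step 1: Apply Rule 1 - Add 50 to records with quantity < 12
  - 3 records affected: 12 + (3 × 50) = 162
  - Unaffected records: 117
  - Sum after Rule 1: 279
Step 2: Apply Rule 2 - Multiply all by 0.9
  - 279 × 0.9 = 251.1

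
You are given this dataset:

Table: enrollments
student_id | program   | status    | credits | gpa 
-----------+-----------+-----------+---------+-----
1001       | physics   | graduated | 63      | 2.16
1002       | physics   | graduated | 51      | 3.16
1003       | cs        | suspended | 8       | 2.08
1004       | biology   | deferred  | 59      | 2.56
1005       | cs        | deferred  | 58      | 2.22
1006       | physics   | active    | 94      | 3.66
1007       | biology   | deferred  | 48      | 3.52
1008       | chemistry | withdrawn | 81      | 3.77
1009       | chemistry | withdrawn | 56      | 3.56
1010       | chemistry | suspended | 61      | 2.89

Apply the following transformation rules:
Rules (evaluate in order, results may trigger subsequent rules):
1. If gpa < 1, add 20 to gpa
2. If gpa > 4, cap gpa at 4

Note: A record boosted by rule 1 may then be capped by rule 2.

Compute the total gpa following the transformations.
29.58

Step 1: Apply rule 1 to records with gpa < 1
  - 0 records get bonus of 20
  - Of these, 0 records then exceed 4 and get capped
Step 2: Apply rule 2 to records with gpa > 4
  - 0 records (original) are capped
Step 3: Calculate final sum = 29.58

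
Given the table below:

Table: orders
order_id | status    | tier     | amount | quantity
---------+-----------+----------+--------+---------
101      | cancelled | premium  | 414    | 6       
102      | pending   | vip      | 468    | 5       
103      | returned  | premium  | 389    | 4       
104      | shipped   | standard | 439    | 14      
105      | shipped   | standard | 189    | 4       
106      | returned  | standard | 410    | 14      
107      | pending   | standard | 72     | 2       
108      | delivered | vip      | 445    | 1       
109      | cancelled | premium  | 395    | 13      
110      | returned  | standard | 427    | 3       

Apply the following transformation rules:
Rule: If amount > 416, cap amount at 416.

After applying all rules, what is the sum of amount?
3533

Step 1: 4 records have amount > 416
Step 2: These records originally summed to 1779
Step 3: After capping: 4 × 416 = 1664
Step 4: Unaffected records sum: 1869
Step 5: Final sum = 1664 + 1869 = 3533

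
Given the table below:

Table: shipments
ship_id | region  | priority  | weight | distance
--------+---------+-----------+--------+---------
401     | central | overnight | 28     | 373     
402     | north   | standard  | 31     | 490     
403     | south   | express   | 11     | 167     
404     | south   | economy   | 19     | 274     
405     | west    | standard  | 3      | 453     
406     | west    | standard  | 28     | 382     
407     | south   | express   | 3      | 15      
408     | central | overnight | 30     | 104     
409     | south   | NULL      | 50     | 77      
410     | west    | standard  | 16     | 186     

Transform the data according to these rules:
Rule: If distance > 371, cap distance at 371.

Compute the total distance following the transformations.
2307

Step 1: 4 records have distance > 371
Step 2: These records originally summed to 1698
Step 3: After capping: 4 × 371 = 1484
Step 4: Unaffected records sum: 823
Step 5: Final sum = 1484 + 823 = 2307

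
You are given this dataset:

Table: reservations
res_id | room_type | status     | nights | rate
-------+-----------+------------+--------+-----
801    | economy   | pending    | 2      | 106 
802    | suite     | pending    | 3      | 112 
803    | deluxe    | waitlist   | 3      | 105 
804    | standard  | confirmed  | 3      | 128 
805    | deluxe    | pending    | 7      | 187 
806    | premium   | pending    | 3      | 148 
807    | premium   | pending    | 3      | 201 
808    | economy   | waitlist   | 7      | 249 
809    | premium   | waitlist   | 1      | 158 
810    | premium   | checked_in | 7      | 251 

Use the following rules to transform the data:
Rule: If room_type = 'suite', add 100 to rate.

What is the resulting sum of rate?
1745

Step 1: Count records where room_type = 'suite': 1
Step 2: Total bonus added: 1 × 100 = 100
Step 3: Original sum of rate: 1645
Step 4: Final sum = 1645 + 100 = 1745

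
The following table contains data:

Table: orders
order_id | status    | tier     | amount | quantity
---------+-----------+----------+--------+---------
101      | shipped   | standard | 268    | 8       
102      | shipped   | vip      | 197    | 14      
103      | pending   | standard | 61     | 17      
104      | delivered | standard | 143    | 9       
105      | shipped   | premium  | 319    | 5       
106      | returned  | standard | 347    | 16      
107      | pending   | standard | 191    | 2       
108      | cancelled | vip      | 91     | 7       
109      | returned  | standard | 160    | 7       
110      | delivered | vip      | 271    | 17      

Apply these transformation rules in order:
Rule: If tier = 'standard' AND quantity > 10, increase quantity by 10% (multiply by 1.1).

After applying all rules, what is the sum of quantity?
105.3

Step 1: Find records where tier = 'standard' AND quantity > 10
Step 2: 2 records match, summing to 33
Step 3: After multiplier: 33 × 1.1 = 36.3
Step 4: Unaffected records sum: 69
Step 5: Final sum = 36.3 + 69 = 105.3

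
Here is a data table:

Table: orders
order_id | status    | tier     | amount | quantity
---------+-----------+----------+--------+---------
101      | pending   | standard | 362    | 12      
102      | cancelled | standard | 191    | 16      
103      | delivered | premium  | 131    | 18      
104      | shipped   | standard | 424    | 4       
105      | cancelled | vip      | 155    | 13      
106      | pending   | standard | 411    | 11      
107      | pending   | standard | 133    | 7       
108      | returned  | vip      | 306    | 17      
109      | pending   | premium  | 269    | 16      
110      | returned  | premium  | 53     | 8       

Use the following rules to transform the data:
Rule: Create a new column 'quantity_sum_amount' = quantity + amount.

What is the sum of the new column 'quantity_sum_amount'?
2557

Step 1: For each record, compute quantity + amount
Example calculations:
  12 + 362 = 374
  16 + 191 = 207
  18 + 131 = 149
  ...
Step 2: Sum all derived values
Step 3: Total = 2557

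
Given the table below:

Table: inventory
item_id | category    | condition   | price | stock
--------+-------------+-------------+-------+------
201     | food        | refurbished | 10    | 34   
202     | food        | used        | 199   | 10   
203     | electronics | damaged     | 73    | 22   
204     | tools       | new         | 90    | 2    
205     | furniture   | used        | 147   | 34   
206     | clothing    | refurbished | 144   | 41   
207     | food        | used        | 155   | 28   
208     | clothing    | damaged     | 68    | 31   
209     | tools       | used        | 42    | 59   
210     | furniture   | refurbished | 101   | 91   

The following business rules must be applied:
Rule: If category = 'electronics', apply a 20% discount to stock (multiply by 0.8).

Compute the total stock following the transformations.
347.6

Step 1: Records with category = 'electronics' have total stock = 22
Step 2: Apply multiplier: 22 × 0.8 = 17.6
Step 3: Other records total: 330
Step 4: Final sum = 17.6 + 330 = 347.6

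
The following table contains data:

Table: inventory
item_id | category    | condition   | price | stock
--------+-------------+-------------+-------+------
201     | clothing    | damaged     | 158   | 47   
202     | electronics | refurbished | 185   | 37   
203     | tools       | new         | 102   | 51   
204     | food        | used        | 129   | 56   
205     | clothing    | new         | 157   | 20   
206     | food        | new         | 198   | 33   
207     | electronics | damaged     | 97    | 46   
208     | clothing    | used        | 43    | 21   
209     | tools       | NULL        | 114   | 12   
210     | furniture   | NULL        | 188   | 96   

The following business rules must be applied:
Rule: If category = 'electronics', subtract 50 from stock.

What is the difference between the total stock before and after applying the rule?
100

Step 1: Original sum of stock = 419
Step 2: 2 records have category = 'electronics'
Step 3: Each affected record changes by -50
Step 4: Total change = 2 × -50 = -100
Step 5: New sum = 419 + -100 = 319
Step 6: Difference = |319 - 419| = 100
        (Sum decreased by 100)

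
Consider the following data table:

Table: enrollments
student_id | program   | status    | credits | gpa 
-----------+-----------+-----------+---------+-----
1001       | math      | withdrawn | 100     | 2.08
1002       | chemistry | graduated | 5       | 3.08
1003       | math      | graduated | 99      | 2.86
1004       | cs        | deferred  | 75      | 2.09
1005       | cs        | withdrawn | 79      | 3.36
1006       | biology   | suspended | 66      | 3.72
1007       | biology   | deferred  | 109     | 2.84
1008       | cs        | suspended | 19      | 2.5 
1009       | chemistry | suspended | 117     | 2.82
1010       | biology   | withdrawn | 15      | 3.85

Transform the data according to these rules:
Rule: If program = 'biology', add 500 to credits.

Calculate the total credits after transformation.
2184

Step 1: Count records where program = 'biology': 3
Step 2: Total bonus added: 3 × 500 = 1500
Step 3: Original sum of credits: 684
Step 4: Final sum = 684 + 1500 = 2184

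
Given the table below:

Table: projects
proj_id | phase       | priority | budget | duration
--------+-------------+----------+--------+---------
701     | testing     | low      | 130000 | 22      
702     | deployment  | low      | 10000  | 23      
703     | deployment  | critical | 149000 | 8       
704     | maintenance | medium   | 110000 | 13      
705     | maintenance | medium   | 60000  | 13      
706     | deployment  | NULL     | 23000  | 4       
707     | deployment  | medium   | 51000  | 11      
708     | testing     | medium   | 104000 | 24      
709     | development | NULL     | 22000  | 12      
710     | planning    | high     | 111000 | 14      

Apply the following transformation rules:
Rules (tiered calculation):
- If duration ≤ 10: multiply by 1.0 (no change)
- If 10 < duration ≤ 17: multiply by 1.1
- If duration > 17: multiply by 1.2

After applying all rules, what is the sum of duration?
164.1

Step 1: Tier 1 (duration ≤ 10): 2 records, sum = 12 × 1.0 = 12.0
Step 2: Tier 2 (10 < duration ≤ 17): 5 records, sum = 63 × 1.1 = 69.3
Step 3: Tier 3 (duration > 17): 3 records, sum = 69 × 1.2 = 82.8
Step 4: Final sum = 12.0 + 69.3 + 82.8 = 164.1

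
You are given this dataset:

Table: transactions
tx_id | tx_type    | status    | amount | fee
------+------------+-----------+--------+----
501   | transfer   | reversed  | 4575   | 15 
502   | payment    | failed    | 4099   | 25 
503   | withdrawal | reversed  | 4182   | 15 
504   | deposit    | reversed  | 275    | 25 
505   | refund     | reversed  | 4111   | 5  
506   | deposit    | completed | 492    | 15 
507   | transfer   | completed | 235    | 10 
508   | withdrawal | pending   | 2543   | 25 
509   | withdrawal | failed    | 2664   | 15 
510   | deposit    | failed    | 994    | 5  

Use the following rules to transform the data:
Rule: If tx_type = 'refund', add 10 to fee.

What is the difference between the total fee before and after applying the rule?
10

Step 1: Original sum of fee = 155
Step 2: 1 records have tx_type = 'refund'
Step 3: Each affected record changes by 10
Step 4: Total change = 1 × 10 = 10
Step 5: New sum = 155 + 10 = 165
Step 6: Difference = |165 - 155| = 10
        (Sum increased by 10)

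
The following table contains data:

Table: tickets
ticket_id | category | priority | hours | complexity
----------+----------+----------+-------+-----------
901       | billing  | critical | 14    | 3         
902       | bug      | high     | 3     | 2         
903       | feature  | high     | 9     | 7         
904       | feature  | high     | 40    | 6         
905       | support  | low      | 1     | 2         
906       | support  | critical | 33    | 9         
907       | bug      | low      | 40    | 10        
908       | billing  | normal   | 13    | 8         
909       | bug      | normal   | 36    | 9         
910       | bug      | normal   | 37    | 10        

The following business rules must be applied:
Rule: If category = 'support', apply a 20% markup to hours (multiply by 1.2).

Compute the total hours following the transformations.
232.8

Step 1: Records with category = 'support' have total hours = 34
Step 2: Apply multiplier: 34 × 1.2 = 40.8
Step 3: Other records total: 192
Step 4: Final sum = 40.8 + 192 = 232.8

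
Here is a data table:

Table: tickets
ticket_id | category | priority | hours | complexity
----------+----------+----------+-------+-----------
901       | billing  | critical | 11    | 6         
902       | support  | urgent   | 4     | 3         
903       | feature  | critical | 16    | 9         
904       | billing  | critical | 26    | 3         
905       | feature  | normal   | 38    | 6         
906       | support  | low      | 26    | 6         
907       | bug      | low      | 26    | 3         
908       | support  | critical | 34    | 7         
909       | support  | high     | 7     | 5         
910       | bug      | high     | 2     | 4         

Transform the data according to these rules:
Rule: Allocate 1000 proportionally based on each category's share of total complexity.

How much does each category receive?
billing: 173.08, bug: 134.62, feature: 288.46, support: 403.85

Step 1: Calculate total complexity = 52
Step 2: Calculate each category's proportion:
  billing: 9/52 = 17.31% → 173.08
  bug: 7/52 = 13.46% → 134.62
  feature: 15/52 = 28.85% → 288.46
  support: 21/52 = 40.38% → 403.85
Step 3: Verify: sum of allocations ≈ 1000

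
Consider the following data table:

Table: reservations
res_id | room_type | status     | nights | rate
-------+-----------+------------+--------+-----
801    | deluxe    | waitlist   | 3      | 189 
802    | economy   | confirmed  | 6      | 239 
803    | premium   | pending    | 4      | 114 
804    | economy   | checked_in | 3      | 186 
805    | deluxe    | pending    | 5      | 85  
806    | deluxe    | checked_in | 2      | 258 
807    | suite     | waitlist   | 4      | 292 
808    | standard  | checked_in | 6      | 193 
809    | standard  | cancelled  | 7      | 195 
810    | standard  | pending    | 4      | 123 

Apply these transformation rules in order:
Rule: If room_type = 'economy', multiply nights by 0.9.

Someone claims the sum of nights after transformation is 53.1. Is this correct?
No, the correct result is 43.1.

Step 1: Calculate the correct sum after transformation
Step 2: Apply multiplier 0.9 to records where room_type = 'economy'
Step 3: Correct result = 43.1
Step 4: Claimed result = 53.1
Step 5: 43.1 ≠ 53.1
Conclusion: The claimed result is incorrect. The correct answer is 43.1.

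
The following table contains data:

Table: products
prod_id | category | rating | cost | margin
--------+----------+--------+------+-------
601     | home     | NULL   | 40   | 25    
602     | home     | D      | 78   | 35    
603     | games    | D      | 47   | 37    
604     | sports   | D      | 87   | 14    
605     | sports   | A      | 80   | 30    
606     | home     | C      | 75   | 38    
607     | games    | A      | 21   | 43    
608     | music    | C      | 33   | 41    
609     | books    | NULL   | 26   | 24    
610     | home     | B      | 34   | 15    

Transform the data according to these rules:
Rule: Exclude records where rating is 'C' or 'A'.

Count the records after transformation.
6

Step 1: Count records to exclude
  - 2 (C) + 2 (A) = 4 records
Step 2: Total records: 10
Step 3: Remaining = 10 - 4 = 6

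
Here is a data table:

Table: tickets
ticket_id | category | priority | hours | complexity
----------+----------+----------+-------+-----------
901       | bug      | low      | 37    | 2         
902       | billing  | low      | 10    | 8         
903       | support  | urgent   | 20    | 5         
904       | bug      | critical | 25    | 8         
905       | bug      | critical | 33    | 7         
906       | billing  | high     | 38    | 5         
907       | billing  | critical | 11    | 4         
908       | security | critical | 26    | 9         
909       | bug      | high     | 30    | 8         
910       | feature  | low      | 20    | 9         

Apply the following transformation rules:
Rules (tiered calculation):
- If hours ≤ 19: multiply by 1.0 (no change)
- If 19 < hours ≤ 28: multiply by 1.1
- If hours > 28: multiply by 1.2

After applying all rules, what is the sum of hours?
286.7

Step 1: Tier 1 (hours ≤ 19): 2 records, sum = 21 × 1.0 = 21.0
Step 2: Tier 2 (19 < hours ≤ 28): 4 records, sum = 91 × 1.1 = 100.1
Step 3: Tier 3 (hours > 28): 4 records, sum = 138 × 1.2 = 165.6
Step 4: Final sum = 21.0 + 100.1 + 165.6 = 286.7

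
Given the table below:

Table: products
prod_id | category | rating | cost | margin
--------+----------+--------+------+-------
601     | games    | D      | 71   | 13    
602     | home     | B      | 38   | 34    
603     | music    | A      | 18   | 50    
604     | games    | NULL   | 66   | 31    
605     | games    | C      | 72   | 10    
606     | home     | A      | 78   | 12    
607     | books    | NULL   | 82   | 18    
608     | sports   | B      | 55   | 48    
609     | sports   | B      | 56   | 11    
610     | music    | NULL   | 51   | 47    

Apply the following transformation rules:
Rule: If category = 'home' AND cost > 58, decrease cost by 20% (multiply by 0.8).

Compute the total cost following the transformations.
571.4

Step 1: Find records where category = 'home' AND cost > 58
Step 2: 1 records match, summing to 78
Step 3: After multiplier: 78 × 0.8 = 62.4
Step 4: Unaffected records sum: 509
Step 5: Final sum = 62.4 + 509 = 571.4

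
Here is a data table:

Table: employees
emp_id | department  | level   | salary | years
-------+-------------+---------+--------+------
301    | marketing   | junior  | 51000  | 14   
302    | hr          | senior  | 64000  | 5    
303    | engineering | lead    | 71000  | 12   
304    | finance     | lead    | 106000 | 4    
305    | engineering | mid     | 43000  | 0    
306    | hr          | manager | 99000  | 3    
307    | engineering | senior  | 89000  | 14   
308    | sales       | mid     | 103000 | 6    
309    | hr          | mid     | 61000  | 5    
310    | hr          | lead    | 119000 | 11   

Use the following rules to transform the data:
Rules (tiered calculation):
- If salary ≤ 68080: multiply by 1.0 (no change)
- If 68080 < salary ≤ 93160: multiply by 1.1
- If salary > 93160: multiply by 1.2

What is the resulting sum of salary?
907400.0

Step 1: Tier 1 (salary ≤ 68080): 4 records, sum = 219000 × 1.0 = 219000.0
Step 2: Tier 2 (68080 < salary ≤ 93160): 2 records, sum = 160000 × 1.1 = 176000.0
Step 3: Tier 3 (salary > 93160): 4 records, sum = 427000 × 1.2 = 512400.0
Step 4: Final sum = 219000.0 + 176000.0 + 512400.0 = 907400.0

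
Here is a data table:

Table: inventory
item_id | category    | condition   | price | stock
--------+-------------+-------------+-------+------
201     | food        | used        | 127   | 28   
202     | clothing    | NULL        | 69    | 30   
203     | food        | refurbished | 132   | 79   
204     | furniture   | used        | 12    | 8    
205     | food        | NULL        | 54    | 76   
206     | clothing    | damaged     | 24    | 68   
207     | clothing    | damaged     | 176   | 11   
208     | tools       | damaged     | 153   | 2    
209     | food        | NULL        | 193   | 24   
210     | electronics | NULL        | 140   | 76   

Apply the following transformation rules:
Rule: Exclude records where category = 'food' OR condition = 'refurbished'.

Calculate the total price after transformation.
574

Step 1: Find records where category = 'food' OR condition = 'refurbished'
Step 2: 4 records match, summing to 506
Step 3: Original sum: 1080
Step 4: Remaining sum = 1080 - 506 = 574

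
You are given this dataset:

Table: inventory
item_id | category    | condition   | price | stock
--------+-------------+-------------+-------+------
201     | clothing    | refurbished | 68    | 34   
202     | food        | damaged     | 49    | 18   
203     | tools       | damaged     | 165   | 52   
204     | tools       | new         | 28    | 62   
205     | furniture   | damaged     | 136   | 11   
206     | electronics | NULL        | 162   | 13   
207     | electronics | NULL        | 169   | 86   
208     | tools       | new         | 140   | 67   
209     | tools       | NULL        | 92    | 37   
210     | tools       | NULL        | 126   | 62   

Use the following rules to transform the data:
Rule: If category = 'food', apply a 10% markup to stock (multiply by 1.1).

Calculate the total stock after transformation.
443.8

Step 1: Records with category = 'food' have total stock = 18
Step 2: Apply multiplier: 18 × 1.1 = 19.8
Step 3: Other records total: 424
Step 4: Final sum = 19.8 + 424 = 443.8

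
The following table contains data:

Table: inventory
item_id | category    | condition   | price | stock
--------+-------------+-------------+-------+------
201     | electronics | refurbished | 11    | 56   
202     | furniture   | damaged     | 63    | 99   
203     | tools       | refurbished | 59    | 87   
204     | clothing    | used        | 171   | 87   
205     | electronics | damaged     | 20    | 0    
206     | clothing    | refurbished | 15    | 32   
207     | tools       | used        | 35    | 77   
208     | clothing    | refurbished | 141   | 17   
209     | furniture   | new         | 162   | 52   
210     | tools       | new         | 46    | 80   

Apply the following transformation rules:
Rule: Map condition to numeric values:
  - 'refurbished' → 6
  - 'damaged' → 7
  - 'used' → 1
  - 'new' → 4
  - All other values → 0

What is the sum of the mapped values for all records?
48

Step 1: Apply mapping to each record
Step 2: Count by status:
  'refurbished': 4 records × 6 = 24
  'damaged': 2 records × 7 = 14
  'used': 2 records × 1 = 2
  'new': 2 records × 4 = 8
Step 3: Sum all mapped values = 48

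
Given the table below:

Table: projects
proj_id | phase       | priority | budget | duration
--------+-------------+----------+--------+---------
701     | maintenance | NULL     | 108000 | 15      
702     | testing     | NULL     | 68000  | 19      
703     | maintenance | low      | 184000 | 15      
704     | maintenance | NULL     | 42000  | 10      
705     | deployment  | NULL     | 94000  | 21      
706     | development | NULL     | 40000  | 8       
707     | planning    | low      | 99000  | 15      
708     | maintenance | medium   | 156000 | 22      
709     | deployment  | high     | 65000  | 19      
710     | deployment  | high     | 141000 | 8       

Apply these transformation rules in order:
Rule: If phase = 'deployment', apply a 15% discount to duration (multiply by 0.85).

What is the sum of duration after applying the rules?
144.8

Step 1: Records with phase = 'deployment' have total duration = 48
Step 2: Apply multiplier: 48 × 0.85 = 40.8
Step 3: Other records total: 104
Step 4: Final sum = 40.8 + 104 = 144.8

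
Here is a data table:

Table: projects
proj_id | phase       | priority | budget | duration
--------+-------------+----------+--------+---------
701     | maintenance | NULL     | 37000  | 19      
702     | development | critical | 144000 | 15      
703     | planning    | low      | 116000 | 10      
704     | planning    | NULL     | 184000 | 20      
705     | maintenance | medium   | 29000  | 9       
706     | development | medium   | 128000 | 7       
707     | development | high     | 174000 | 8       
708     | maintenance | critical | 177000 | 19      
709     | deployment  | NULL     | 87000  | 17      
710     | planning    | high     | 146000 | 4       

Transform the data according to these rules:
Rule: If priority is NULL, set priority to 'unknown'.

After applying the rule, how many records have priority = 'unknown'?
3

Step 1: Count records where priority IS NULL
Step 2: Found 3 records with NULL priority
Step 3: These records will have priority set to 'unknown'
Step 4: Records already having priority = 'unknown': 0
Step 5: Answer: 3 + 0 = 3 records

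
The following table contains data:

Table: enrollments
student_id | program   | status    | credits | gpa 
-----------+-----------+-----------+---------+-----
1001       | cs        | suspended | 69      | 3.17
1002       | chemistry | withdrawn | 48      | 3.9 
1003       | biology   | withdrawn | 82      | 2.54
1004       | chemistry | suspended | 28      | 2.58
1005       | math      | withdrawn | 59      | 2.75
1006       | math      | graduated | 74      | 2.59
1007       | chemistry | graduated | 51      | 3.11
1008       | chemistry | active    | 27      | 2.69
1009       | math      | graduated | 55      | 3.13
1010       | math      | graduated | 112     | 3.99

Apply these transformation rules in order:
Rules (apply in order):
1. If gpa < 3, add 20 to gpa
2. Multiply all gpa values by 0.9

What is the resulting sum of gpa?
117.41

Step 1: Apply Rule 1 - Add 20 to records with gpa < 3
  - 5 records affected: 13.15 + (5 × 20) = 113.15
  - Unaffected records: 17.3
  - Sum after Rule 1: 130.45
Step 2: Apply Rule 2 - Multiply all by 0.9
  - 130.45 × 0.9 = 117.41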